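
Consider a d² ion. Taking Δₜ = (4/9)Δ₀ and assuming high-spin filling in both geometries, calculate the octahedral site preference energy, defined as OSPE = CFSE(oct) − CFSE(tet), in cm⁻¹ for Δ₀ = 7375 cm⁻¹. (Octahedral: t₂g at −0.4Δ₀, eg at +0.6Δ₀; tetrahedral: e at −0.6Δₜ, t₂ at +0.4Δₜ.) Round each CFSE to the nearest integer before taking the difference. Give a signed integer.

-1967

Octahedral (high-spin): t₂g² eg⁰, CFSE = 2(−0.4) + 0(+0.6) = -0.8Δ₀ = -0.8 × 7375 = -5900 cm⁻¹.
Tetrahedral: e² t₂⁰, CFSE = 2(−0.6) + 0(+0.4) = -1.2Δₜ = -1.2 × (4/9) × 7375 = -3933 cm⁻¹.
OSPE = -5900 − (-3933) = -1967 cm⁻¹.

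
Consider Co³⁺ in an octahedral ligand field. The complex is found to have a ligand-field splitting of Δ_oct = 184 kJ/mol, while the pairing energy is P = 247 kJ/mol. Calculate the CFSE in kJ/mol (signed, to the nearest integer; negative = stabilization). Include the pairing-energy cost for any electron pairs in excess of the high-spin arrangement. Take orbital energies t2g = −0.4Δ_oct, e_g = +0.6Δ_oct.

Group 9 minus oxidation state +3 gives a d⁶ configuration for Co³⁺.
With Δ_oct < P the complex is high-spin.
Filling d⁶ accordingly: t2g^4 e_g^2.
Orbital CFSE = -0.4Δ_oct = -0.4 × 184 = -74 kJ/mol.
High-spin has no excess pairs, so no pairing correction applies.

-74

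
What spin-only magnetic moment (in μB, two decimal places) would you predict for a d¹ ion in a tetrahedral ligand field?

With tetrahedral geometry the complex is necessarily high-spin.
Configuration: e¹ t₂⁰ → 1 unpaired electron.
μ(spin-only) = √[1(1+2)] = √3 ≈ 1.73 μB.

1.73 μB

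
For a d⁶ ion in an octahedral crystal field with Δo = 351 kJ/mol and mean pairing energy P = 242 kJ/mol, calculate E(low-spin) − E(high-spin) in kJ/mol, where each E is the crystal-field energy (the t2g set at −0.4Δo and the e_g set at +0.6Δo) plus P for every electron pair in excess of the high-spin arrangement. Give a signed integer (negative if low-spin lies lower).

In the high-spin limit (t2g^4 e_g^2) the orbital term is -0.4Δo = -140 kJ/mol, with no excess pairing.
Low-spin: t2g^6 e_g^0, orbital CFSE = -2.4Δo = -842 kJ/mol; plus 2 excess pairs × P = +484 kJ/mol; total -358 kJ/mol.
Thus E(LS) − E(HS) = -218 kJ/mol.

-218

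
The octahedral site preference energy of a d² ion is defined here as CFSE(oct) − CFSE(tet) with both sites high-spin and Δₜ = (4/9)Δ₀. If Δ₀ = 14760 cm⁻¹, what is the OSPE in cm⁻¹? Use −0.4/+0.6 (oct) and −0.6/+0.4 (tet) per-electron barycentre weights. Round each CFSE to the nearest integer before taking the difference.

-3936

Octahedral (high-spin): t₂g² eg⁰, CFSE = 2(−0.4) + 0(+0.6) = -0.8Δ₀ = -0.8 × 14760 = -11808 cm⁻¹.
Tetrahedral: e² t₂⁰, CFSE = 2(−0.6) + 0(+0.4) = -1.2Δₜ = -1.2 × (4/9) × 14760 = -7872 cm⁻¹.
Subtracting, OSPE = -11808 − (-7872) = -3936 cm⁻¹.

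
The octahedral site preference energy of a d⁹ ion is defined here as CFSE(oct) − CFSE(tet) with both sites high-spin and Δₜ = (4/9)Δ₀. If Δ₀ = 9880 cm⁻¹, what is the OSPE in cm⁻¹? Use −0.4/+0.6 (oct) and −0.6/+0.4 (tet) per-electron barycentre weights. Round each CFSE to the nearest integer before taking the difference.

-4172

In an octahedral site d⁹ (HS) is t₂g⁶ eg³, giving CFSE(oct) = -0.6Δ₀ = -5928 cm⁻¹.
Tetrahedral: e⁴ t₂⁵, CFSE = 4(−0.6) + 5(+0.4) = -0.4Δₜ = -0.4 × (4/9) × 9880 = -1756 cm⁻¹.
OSPE = CFSE(oct) − CFSE(tet) = -5928 − (-1756) = -4172 cm⁻¹.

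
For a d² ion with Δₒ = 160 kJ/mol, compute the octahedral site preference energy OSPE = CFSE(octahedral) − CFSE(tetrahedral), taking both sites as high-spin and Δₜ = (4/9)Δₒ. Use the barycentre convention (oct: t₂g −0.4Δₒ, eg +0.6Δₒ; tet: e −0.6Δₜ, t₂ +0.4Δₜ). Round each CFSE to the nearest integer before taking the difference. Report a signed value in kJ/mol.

-43

In an octahedral site d² (HS) is t2g^2 e_g^0, giving CFSE(oct) = -0.8Δₒ = -128 kJ/mol.
Tetrahedral: e^2 t2^0, CFSE = 2(−0.6) + 0(+0.4) = -1.2Δₜ = -1.2 × (4/9) × 160 = -85 kJ/mol.
OSPE = CFSE(oct) − CFSE(tet) = -128 − (-85) = -43 kJ/mol.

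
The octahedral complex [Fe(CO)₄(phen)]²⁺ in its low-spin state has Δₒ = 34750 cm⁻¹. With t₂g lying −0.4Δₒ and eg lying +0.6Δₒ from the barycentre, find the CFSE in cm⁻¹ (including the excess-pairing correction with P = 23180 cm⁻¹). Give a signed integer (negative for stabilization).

-37040

Ligand charges: 4×(+0) from CO and 1×(+0) from phen sum to +0; with overall charge +2, Fe is +2.
Group 8 minus oxidation state +2 gives a d⁶ configuration for Fe²⁺.
Electron filling gives t₂g⁶ eg⁰.
The orbital stabilization is -2.4Δₒ = -2.4 × 34750 = -83400 cm⁻¹.
High-spin d⁶ would be t₂g⁴ eg² with 1 pair; low-spin has 3, so 2 excess pairs cost +2P = +46360 cm⁻¹.
Combining: -83400 + 46360 = -37040 cm⁻¹.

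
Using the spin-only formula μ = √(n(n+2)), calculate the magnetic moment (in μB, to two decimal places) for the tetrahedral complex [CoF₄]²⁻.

Each F⁻ contributes -1; 4 × (-1) = -4. With overall charge -2, Co is in the +2 oxidation state.
Group 9 minus oxidation state +2 gives a d⁷ configuration for Co²⁺.
Tetrahedral splitting is small, so the complex is high-spin.
Configuration: e⁴ t₂³ → 3 unpaired electrons.
μ(spin-only) = √[3(3+2)] = √15 ≈ 3.87 μB.

3.87 μB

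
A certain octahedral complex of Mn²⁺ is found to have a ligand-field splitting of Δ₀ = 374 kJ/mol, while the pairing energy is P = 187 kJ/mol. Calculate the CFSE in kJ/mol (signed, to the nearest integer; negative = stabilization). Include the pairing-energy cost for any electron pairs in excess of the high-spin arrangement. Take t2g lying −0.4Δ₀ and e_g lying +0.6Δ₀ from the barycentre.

Mn²⁺: group 7, so d-count = 7 − 2 = 5.
With Δ₀ > P the complex is low-spin.
Configuration: t2g^5 e_g^0.
Orbital CFSE = -2.0Δ₀ = -2.0 × 374 = -748 kJ/mol.
Excess pairs vs high-spin: 2 − 0 = 2; pairing cost = +374 kJ/mol.
Net CFSE = -748 + 374 = -374 kJ/mol.

-374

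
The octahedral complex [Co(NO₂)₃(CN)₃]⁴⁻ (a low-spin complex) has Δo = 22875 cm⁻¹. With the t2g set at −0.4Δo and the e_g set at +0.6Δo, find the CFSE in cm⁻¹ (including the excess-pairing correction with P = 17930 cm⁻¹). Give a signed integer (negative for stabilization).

-23245

Ligand charges: 3×(-1) from NO₂⁻ and 3×(-1) from CN⁻ sum to -6; with overall charge -4, Co is +2.
Co is in group 9, so Co²⁺ is d⁷ (9 − 2 = 7).
Configuration: t2g^6 e_g^1.
The orbital stabilization is -1.8Δo = -1.8 × 22875 = -41175 cm⁻¹.
Relative to high-spin t2g^5 e_g^2 (2 paired), the low-spin configuration has 1 additional pair, contributing +1 × 17930 = +17930 cm⁻¹.
Net CFSE = -41175 + 17930 = -23245 cm⁻¹.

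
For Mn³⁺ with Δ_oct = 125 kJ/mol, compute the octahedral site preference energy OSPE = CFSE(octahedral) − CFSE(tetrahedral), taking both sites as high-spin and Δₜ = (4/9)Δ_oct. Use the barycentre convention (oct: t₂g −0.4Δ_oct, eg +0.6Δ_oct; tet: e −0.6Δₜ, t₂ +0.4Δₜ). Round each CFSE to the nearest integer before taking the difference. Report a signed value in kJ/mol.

-53

Mn is in group 7, so Mn³⁺ is d⁴ (7 − 3 = 4).
Octahedral (high-spin): t₂g³ eg¹, CFSE = 3(−0.4) + 1(+0.6) = -0.6Δ_oct = -0.6 × 125 = -75 kJ/mol.
Tetrahedral e² t₂² gives -0.4Δₜ = -0.4 × (4/9) × 125 = -22 kJ/mol.
OSPE = CFSE(oct) − CFSE(tet) = -75 − (-22) = -53 kJ/mol.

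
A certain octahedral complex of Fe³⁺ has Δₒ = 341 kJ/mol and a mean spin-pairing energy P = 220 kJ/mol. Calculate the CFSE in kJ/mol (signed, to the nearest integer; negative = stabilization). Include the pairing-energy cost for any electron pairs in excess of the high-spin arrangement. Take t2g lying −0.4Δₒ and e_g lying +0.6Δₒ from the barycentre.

Fe³⁺: group 8, so d-count = 8 − 3 = 5.
With Δₒ > P the complex is low-spin.
Configuration: t2g^5 e_g^0.
Orbital CFSE = -2.0Δₒ = -2.0 × 341 = -682 kJ/mol.
Excess pairs vs high-spin: 2 − 0 = 2; pairing cost = +440 kJ/mol.
Net CFSE = -682 + 440 = -242 kJ/mol.

-242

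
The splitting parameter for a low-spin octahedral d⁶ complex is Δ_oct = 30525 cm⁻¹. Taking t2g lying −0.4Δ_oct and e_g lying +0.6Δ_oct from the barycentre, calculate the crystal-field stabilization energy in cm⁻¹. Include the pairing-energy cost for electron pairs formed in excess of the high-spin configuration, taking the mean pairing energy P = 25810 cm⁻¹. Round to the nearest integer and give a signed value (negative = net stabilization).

Configuration: t2g^6 e_g^0.
Orbital CFSE = 6(-0.4) + 0(0.6) = -2.4Δ_oct = -2.4 × 30525 = -73260 cm⁻¹.
Relative to high-spin t2g^4 e_g^2 (1 paired), the low-spin configuration has 2 additional pairs, contributing +2 × 25810 = +51620 cm⁻¹.
Combining: -73260 + 51620 = -21640 cm⁻¹.

-21640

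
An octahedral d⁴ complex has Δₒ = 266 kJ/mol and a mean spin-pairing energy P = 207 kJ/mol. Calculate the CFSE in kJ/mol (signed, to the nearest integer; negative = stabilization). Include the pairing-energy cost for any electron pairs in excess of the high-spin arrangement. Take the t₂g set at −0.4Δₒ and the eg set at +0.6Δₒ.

With Δₒ > P the complex is low-spin.
That gives t₂g⁴ eg⁰.
Orbital CFSE = -1.6Δₒ = -1.6 × 266 = -426 kJ/mol.
Excess pairs vs high-spin: 1 − 0 = 1; pairing cost = +207 kJ/mol.
Net CFSE = -426 + 207 = -219 kJ/mol.

-219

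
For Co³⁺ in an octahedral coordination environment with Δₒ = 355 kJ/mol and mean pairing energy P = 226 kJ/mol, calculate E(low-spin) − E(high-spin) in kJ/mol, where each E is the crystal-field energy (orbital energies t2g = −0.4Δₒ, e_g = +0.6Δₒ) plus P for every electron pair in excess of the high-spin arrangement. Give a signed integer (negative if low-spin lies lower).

-258

Co is in group 9, so Co³⁺ is d⁶ (9 − 3 = 6).
In the high-spin limit (t2g^4 e_g^2) the orbital term is -0.4Δₒ = -142 kJ/mol, with no excess pairing.
Low-spin: t2g^6 e_g^0, orbital CFSE = -2.4Δₒ = -852 kJ/mol; plus 2 excess pairs × P = +452 kJ/mol; total -400 kJ/mol.
Thus E(LS) − E(HS) = -258 kJ/mol.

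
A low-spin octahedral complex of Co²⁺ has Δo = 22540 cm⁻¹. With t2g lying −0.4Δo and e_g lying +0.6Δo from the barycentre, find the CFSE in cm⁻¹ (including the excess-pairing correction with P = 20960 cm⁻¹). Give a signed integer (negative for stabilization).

Co²⁺: group 9, so d-count = 9 − 2 = 7.
Electron filling gives t2g^6 e_g^1.
Orbital CFSE = 6(-0.4) + 1(0.6) = -1.8Δo = -1.8 × 22540 = -40572 cm⁻¹.
Relative to high-spin t2g^5 e_g^2 (2 paired), the low-spin configuration has 1 additional pair, contributing +1 × 20960 = +20960 cm⁻¹.
Overall CFSE = -40572 + 20960 = -19612 cm⁻¹.

-19612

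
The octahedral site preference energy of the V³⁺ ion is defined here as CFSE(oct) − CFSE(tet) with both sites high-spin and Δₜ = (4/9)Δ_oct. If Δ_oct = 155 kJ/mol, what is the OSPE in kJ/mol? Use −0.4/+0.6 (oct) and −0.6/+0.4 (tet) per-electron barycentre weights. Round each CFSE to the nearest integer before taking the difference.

-41

V³⁺: group 5, so d-count = 5 − 3 = 2.
Octahedral high-spin t2g^2 e_g^0: CFSE = -0.8 × 155 = -124 kJ/mol.
Tetrahedral: e^2 t2^0, CFSE = 2(−0.6) + 0(+0.4) = -1.2Δₜ = -1.2 × (4/9) × 155 = -83 kJ/mol.
OSPE = CFSE(oct) − CFSE(tet) = -124 − (-83) = -41 kJ/mol.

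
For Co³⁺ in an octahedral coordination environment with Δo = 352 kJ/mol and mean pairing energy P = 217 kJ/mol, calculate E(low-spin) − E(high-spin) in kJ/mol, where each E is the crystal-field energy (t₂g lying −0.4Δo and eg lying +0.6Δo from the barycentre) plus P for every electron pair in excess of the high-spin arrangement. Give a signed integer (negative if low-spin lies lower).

Co is in group 9, so Co³⁺ is d⁶ (9 − 3 = 6).
High-spin: t₂g⁴ eg², CFSE = -0.4Δo = -141 kJ/mol.
Low-spin t₂g⁶ eg⁰ gives -2.4Δo = -845 kJ/mol, but forming 2 extra pairs costs 2P = 434 kJ/mol, so E(LS) = -845 + 434 = -411 kJ/mol.
Thus E(LS) − E(HS) = -270 kJ/mol.

-270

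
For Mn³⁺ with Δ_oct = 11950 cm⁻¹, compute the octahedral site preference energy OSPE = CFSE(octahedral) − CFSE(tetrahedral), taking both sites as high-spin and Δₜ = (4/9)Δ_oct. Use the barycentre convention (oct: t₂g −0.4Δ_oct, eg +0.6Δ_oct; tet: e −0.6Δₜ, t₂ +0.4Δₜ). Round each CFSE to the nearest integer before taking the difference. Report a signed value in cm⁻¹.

Mn sits in group 7; removing 3 electrons leaves Mn³⁺ with 7 − 3 = 4 d electrons.
Octahedral high-spin t₂g³ eg¹: CFSE = -0.6 × 11950 = -7170 cm⁻¹.
In a tetrahedral site the filling is e² t₂²: CFSE(tet) = -0.4Δₜ = -0.4 × (4/9)(11950) = -2124 cm⁻¹.
OSPE = -7170 − (-2124) = -5046 cm⁻¹.

-5046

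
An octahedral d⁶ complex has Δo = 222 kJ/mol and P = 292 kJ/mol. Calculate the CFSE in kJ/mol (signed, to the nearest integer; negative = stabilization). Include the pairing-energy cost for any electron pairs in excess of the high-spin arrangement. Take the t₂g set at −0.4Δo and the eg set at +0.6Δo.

Here Δo < P (222 < 292), so the high-spin state is favoured.
That gives t₂g⁴ eg².
Orbital CFSE = -0.4Δo = -0.4 × 222 = -89 kJ/mol.
High-spin has no excess pairs, so no pairing correction applies.

-89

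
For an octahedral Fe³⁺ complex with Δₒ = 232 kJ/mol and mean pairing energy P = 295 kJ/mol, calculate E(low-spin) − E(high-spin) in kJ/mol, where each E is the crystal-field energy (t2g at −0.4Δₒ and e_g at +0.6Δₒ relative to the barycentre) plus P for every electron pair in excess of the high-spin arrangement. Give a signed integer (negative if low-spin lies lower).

Group 8 minus oxidation state +3 gives a d⁵ configuration for Fe³⁺.
In the high-spin limit (t2g^3 e_g^2) the orbital term is 0.0Δₒ = 0 kJ/mol, with no excess pairing.
Low-spin: t2g^5 e_g^0, orbital CFSE = -2.0Δₒ = -464 kJ/mol; plus 2 excess pairs × P = +590 kJ/mol; total 126 kJ/mol.
The difference is 126 − (0) = 126 kJ/mol, so high-spin lies lower.

126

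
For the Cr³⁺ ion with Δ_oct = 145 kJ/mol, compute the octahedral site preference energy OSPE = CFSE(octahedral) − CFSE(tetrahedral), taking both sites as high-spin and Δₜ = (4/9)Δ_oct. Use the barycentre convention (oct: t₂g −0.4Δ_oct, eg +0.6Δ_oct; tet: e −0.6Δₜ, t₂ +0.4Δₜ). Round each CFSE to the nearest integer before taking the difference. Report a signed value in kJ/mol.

-122

Cr sits in group 6; removing 3 electrons leaves Cr³⁺ with 6 − 3 = 3 d electrons.
In an octahedral site d³ (HS) is t2g^3 e_g^0, giving CFSE(oct) = -1.2Δ_oct = -174 kJ/mol.
In a tetrahedral site the filling is e^2 t2^1: CFSE(tet) = -0.8Δₜ = -0.8 × (4/9)(145) = -52 kJ/mol.
OSPE = CFSE(oct) − CFSE(tet) = -174 − (-52) = -122 kJ/mol.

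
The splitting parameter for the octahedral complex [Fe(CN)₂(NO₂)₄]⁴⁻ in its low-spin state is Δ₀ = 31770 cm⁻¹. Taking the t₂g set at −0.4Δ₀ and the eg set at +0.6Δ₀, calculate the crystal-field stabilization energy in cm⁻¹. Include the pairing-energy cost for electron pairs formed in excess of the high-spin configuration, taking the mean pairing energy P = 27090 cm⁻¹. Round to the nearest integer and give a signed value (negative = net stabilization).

Ligand charges: 2×(-1) from CN⁻ and 4×(-1) from NO₂⁻ sum to -6; with overall charge -4, Fe is +2.
Fe is in group 8, so Fe²⁺ is d⁶ (8 − 2 = 6).
The d⁶ electrons fill as t₂g⁶ eg⁰.
CFSE(orbital) = 6×(-0.4Δ₀) + 0×(0.6Δ₀) = -2.4Δ₀; with Δ₀ = 31770 cm⁻¹ that is -76248 cm⁻¹.
High-spin d⁶ would be t₂g⁴ eg² with 1 pair; low-spin has 3, so 2 excess pairs cost +2P = +54180 cm⁻¹.
Combining: -76248 + 54180 = -22068 cm⁻¹.

-22068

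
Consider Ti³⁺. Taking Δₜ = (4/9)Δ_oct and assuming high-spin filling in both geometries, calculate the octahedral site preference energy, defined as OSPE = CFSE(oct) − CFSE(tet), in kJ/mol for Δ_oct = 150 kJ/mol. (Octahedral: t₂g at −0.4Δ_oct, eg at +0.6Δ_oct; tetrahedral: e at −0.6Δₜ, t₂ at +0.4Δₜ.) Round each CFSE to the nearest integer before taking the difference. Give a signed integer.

Ti³⁺: group 4, so d-count = 4 − 3 = 1.
Octahedral (high-spin): t₂g¹ eg⁰, CFSE = 1(−0.4) + 0(+0.6) = -0.4Δ_oct = -0.4 × 150 = -60 kJ/mol.
Tetrahedral e¹ t₂⁰ gives -0.6Δₜ = -0.6 × (4/9) × 150 = -40 kJ/mol.
OSPE = CFSE(oct) − CFSE(tet) = -60 − (-40) = -20 kJ/mol.

-20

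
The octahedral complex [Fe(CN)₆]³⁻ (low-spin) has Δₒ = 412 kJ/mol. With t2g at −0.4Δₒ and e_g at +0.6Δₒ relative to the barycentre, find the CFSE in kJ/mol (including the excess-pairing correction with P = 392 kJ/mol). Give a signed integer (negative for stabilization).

-40

Each CN⁻ contributes -1; 6 × (-1) = -6. With overall charge -3, Fe is in the +3 oxidation state.
Fe³⁺: group 8, so d-count = 8 − 3 = 5.
Electron filling gives t2g^5 e_g^0.
Orbital CFSE = 5(-0.4) + 0(0.6) = -2.0Δₒ = -2.0 × 412 = -824 kJ/mol.
Pairing penalty: 2 pairs vs 0 in the high-spin reference → 2 extra × P = 784 kJ/mol.
Combining: -824 + 784 = -40 kJ/mol.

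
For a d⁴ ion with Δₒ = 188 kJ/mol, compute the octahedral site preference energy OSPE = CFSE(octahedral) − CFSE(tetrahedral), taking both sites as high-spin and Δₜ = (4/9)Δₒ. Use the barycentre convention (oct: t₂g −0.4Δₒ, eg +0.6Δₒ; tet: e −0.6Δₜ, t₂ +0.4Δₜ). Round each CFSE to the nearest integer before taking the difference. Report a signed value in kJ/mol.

-80

In an octahedral site d⁴ (HS) is t2g^3 e_g^1, giving CFSE(oct) = -0.6Δₒ = -113 kJ/mol.
Tetrahedral: e^2 t2^2, CFSE = 2(−0.6) + 2(+0.4) = -0.4Δₜ = -0.4 × (4/9) × 188 = -33 kJ/mol.
Subtracting, OSPE = -113 − (-33) = -80 kJ/mol.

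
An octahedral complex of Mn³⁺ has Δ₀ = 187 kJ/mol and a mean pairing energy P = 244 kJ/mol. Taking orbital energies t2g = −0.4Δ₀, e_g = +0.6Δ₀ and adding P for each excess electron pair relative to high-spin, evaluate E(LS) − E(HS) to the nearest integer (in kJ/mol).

57

Mn³⁺: group 7, so d-count = 7 − 3 = 4.
High-spin d⁴ fills as t2g^3 e_g^1 with CFSE 3(−0.4) + 1(+0.6) = -0.6Δ₀ = -112 kJ/mol.
Low-spin: t2g^4 e_g^0, orbital CFSE = -1.6Δ₀ = -299 kJ/mol; plus 1 excess pair × P = +244 kJ/mol; total -55 kJ/mol.
The difference is -55 − (-112) = 57 kJ/mol, so high-spin lies lower.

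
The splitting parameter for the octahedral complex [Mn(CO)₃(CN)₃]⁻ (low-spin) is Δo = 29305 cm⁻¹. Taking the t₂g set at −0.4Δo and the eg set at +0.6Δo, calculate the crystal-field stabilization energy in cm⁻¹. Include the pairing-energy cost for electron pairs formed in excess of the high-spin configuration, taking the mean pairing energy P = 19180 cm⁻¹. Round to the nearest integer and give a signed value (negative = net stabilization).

Ligand charges: 3×(+0) from CO and 3×(-1) from CN⁻ sum to -3; with overall charge -1, Mn is +2.
Group 7 minus oxidation state +2 gives a d⁵ configuration for Mn²⁺.
Electron filling gives t₂g⁵ eg⁰.
Orbital CFSE = 5(-0.4) + 0(0.6) = -2.0Δo = -2.0 × 29305 = -58610 cm⁻¹.
High-spin d⁵ would be t₂g³ eg² with 0 pairs; low-spin has 2, so 2 excess pairs cost +2P = +38360 cm⁻¹.
Net CFSE = -58610 + 38360 = -20250 cm⁻¹.

-20250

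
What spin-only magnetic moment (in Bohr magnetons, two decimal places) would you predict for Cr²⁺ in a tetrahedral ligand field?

Cr is in group 6, so Cr²⁺ is d⁴ (6 − 2 = 4).
With tetrahedral geometry the complex is necessarily high-spin.
Configuration: e² t₂² → 4 unpaired electrons.
μ(spin-only) = √[4(4+2)] = √24 ≈ 4.90 Bohr magnetons.

4.90 Bohr magnetons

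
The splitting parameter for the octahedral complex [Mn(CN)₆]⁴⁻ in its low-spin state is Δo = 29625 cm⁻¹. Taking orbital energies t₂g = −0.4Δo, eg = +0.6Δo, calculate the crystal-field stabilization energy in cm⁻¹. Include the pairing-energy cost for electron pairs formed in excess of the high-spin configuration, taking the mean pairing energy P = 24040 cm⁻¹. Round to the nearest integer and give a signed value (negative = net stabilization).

Each CN⁻ contributes -1; 6 × (-1) = -6. With overall charge -4, Mn is in the +2 oxidation state.
Mn is in group 7, so Mn²⁺ is d⁵ (7 − 2 = 5).
Configuration: t₂g⁵ eg⁰.
CFSE(orbital) = 5×(-0.4Δo) + 0×(0.6Δo) = -2.0Δo; with Δo = 29625 cm⁻¹ that is -59250 cm⁻¹.
High-spin d⁵ would be t₂g³ eg² with 0 pairs; low-spin has 2, so 2 excess pairs cost +2P = +48080 cm⁻¹.
Net CFSE = -59250 + 48080 = -11170 cm⁻¹.

-11170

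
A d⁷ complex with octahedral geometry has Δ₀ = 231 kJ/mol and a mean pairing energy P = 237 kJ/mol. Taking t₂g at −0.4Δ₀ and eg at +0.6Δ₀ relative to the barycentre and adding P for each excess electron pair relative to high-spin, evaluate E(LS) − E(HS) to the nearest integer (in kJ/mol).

6

High-spin: t₂g⁵ eg², CFSE = -0.8Δ₀ = -185 kJ/mol.
For low-spin the configuration is t₂g⁶ eg¹: orbital energy -1.8 × 231 = -416 kJ/mol, and 1 additional pair relative to high-spin adds 237 kJ/mol, giving -179 kJ/mol.
The difference is -179 − (-185) = 6 kJ/mol, so high-spin lies lower.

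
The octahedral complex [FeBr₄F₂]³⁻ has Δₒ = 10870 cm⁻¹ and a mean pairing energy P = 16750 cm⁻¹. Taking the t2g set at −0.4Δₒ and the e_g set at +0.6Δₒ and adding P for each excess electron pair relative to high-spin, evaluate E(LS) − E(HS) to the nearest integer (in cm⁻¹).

Ligand charges: 4×(-1) from Br⁻ and 2×(-1) from F⁻ sum to -6; with overall charge -3, Fe is +3.
Fe is in group 8, so Fe³⁺ is d⁵ (8 − 3 = 5).
High-spin: t2g^3 e_g^2, CFSE = 0.0Δₒ = 0 cm⁻¹.
Low-spin t2g^5 e_g^0 gives -2.0Δₒ = -21740 cm⁻¹, but forming 2 extra pairs costs 2P = 33500 cm⁻¹, so E(LS) = -21740 + 33500 = 11760 cm⁻¹.
E(LS) − E(HS) = 11760 − (0) = 11760 cm⁻¹.

11760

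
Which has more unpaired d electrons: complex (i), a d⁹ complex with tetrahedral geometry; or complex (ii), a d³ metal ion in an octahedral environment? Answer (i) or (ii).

(ii)

(i): With tetrahedral geometry the complex is necessarily high-spin; e⁴ t₂⁵ → 1 unpaired.
(ii): t₂g³ eg⁰ → 3 unpaired.
So (ii) has more unpaired electrons.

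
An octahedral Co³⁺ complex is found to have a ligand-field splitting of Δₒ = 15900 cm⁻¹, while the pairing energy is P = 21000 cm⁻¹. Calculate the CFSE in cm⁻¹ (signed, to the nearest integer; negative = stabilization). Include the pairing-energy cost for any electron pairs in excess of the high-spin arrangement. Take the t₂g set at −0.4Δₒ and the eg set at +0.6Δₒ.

-6360

Co³⁺: group 9, so d-count = 9 − 3 = 6.
Here Δₒ < P (15900 < 21000), so the high-spin state is favoured.
Filling d⁶ accordingly: t₂g⁴ eg².
Orbital CFSE = -0.4Δₒ = -0.4 × 15900 = -6360 cm⁻¹.
High-spin has no excess pairs, so no pairing correction applies.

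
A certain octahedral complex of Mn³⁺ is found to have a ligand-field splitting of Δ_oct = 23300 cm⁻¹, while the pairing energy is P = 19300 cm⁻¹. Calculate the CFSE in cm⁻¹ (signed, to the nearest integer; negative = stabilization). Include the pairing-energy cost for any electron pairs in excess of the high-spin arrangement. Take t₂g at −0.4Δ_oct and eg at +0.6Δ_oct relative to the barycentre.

-17980

Mn³⁺: group 7, so d-count = 7 − 3 = 4.
Here Δ_oct > P (23300 > 19300), so the low-spin state is favoured.
Filling d⁴ accordingly: t₂g⁴ eg⁰.
Orbital CFSE = -1.6Δ_oct = -1.6 × 23300 = -37280 cm⁻¹.
Excess pairs vs high-spin: 1 − 0 = 1; pairing cost = +19300 cm⁻¹.
Net CFSE = -37280 + 19300 = -17980 cm⁻¹.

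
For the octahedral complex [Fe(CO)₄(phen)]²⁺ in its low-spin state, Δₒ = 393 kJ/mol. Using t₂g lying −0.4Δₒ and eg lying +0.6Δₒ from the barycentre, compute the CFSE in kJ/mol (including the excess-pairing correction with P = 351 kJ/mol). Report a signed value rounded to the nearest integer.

Ligand charges: 4×(+0) from CO and 1×(+0) from phen sum to +0; with overall charge +2, Fe is +2.
Fe is in group 8, so Fe²⁺ is d⁶ (8 − 2 = 6).
Electron filling gives t₂g⁶ eg⁰.
CFSE(orbital) = 6×(-0.4Δₒ) + 0×(0.6Δₒ) = -2.4Δₒ; with Δₒ = 393 kJ/mol that is -943 kJ/mol.
Relative to high-spin t₂g⁴ eg² (1 paired), the low-spin configuration has 2 additional pairs, contributing +2 × 351 = +702 kJ/mol.
Combining: -943 + 702 = -241 kJ/mol.

-241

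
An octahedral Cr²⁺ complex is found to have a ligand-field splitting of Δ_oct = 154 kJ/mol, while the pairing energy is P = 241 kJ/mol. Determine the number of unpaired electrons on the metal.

4

Cr is in group 6, so Cr²⁺ is d⁴ (6 − 2 = 4).
With Δ_oct < P the complex is high-spin.
That gives t₂g³ eg¹.
Unpaired electrons: 4.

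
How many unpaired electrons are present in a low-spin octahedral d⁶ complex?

0

Configuration: t2g^6 e_g^0, giving 0 unpaired electrons.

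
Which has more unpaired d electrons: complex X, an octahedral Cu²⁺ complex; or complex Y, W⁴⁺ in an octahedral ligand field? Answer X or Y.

Y

X: Group 11 minus oxidation state +2 gives a d⁹ configuration for Cu²⁺; For octahedral d⁹ the high- and low-spin configurations coincide; t₂g⁶ eg³ → 1 unpaired.
Y: Group 6 minus oxidation state +4 gives a d² configuration for W⁴⁺; t₂g² eg⁰ → 2 unpaired.
So Y has more unpaired electrons.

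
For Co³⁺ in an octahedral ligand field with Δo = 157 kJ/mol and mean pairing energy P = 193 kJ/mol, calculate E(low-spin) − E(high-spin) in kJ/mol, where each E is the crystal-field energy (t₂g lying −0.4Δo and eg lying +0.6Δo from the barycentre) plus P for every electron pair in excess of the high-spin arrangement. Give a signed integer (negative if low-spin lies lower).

Co sits in group 9; removing 3 electrons leaves Co³⁺ with 9 − 3 = 6 d electrons.
High-spin: t₂g⁴ eg², CFSE = -0.4Δo = -63 kJ/mol.
Low-spin: t₂g⁶ eg⁰, orbital CFSE = -2.4Δo = -377 kJ/mol; plus 2 excess pairs × P = +386 kJ/mol; total 9 kJ/mol.
Thus E(LS) − E(HS) = 72 kJ/mol.

72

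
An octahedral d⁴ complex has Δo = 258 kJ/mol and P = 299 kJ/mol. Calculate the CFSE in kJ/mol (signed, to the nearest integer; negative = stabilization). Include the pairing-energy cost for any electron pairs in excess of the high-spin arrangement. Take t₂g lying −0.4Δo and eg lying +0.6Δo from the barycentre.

Δo < P, so pairing is avoided: the ground state is high-spin.
That gives t₂g³ eg¹.
Orbital CFSE = -0.6Δo = -0.6 × 258 = -155 kJ/mol.
High-spin has no excess pairs, so no pairing correction applies.

-155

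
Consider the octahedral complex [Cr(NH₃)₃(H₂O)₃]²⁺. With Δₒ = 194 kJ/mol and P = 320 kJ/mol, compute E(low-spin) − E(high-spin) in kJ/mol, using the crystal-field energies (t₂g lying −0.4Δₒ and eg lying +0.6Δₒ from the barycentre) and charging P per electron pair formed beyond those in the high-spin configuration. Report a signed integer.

Ligand charges: 3×(+0) from NH₃ and 3×(+0) from H₂O sum to +0; with overall charge +2, Cr is +2.
Cr is in group 6, so Cr²⁺ is d⁴ (6 − 2 = 4).
High-spin: t₂g³ eg¹, CFSE = -0.6Δₒ = -116 kJ/mol.
For low-spin the configuration is t₂g⁴ eg⁰: orbital energy -1.6 × 194 = -310 kJ/mol, and 1 additional pair relative to high-spin adds 320 kJ/mol, giving 10 kJ/mol.
The difference is 10 − (-116) = 126 kJ/mol, so high-spin lies lower.

126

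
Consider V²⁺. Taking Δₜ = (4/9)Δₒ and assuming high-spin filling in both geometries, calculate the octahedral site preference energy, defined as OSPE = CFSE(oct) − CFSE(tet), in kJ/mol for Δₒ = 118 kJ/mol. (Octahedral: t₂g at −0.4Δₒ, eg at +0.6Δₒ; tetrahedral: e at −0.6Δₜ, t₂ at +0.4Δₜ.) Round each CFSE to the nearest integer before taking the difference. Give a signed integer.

V is in group 5, so V²⁺ is d³ (5 − 2 = 3).
Octahedral (high-spin): t₂g³ eg⁰, CFSE = 3(−0.4) + 0(+0.6) = -1.2Δₒ = -1.2 × 118 = -142 kJ/mol.
In a tetrahedral site the filling is e² t₂¹: CFSE(tet) = -0.8Δₜ = -0.8 × (4/9)(118) = -42 kJ/mol.
OSPE = CFSE(oct) − CFSE(tet) = -142 − (-42) = -100 kJ/mol.

-100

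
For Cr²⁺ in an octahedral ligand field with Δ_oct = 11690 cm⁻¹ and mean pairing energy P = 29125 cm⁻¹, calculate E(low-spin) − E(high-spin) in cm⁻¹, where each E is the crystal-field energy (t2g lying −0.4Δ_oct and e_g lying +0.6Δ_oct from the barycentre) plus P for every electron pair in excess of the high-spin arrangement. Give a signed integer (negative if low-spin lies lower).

Group 6 minus oxidation state +2 gives a d⁴ configuration for Cr²⁺.
High-spin: t2g^3 e_g^1, CFSE = -0.6Δ_oct = -7014 cm⁻¹.
For low-spin the configuration is t2g^4 e_g^0: orbital energy -1.6 × 11690 = -18704 cm⁻¹, and 1 additional pair relative to high-spin adds 29125 cm⁻¹, giving 10421 cm⁻¹.
E(LS) − E(HS) = 10421 − (-7014) = 17435 cm⁻¹.

17435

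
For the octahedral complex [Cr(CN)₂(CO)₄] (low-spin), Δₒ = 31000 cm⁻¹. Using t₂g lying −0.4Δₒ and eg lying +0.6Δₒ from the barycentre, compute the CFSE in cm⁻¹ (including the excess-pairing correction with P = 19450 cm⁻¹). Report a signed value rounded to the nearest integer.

Ligand charges: 2×(-1) from CN⁻ and 4×(+0) from CO sum to -2; with overall charge +0, Cr is +2.
Group 6 minus oxidation state +2 gives a d⁴ configuration for Cr²⁺.
Electron filling gives t₂g⁴ eg⁰.
CFSE(orbital) = 4×(-0.4Δₒ) + 0×(0.6Δₒ) = -1.6Δₒ; with Δₒ = 31000 cm⁻¹ that is -49600 cm⁻¹.
High-spin d⁴ would be t₂g³ eg¹ with 0 pairs; low-spin has 1, so 1 excess pair costs +1P = +19450 cm⁻¹.
Combining: -49600 + 19450 = -30150 cm⁻¹.

-30150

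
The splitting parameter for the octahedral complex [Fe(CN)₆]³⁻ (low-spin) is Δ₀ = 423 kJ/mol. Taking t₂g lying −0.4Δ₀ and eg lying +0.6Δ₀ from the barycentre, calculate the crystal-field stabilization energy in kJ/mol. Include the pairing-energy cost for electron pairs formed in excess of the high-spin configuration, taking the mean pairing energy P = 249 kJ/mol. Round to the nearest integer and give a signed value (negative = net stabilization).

-348

Each CN⁻ contributes -1; 6 × (-1) = -6. With overall charge -3, Fe is in the +3 oxidation state.
Group 8 minus oxidation state +3 gives a d⁵ configuration for Fe³⁺.
The d⁵ electrons fill as t₂g⁵ eg⁰.
Orbital CFSE = 5(-0.4) + 0(0.6) = -2.0Δ₀ = -2.0 × 423 = -846 kJ/mol.
High-spin d⁵ would be t₂g³ eg² with 0 pairs; low-spin has 2, so 2 excess pairs cost +2P = +498 kJ/mol.
Combining: -846 + 498 = -348 kJ/mol.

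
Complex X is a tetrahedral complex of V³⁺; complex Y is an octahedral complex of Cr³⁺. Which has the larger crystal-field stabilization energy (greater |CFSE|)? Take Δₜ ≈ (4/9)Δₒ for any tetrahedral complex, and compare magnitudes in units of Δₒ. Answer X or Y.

X: Group 5 minus oxidation state +3 gives a d² configuration for V³⁺; With tetrahedral geometry the complex is necessarily high-spin; e^2 t2^0, CFSE = -1.2Δₜ ≈ -0.53Δₒ.
Y: Cr sits in group 6; removing 3 electrons leaves Cr³⁺ with 6 − 3 = 3 d electrons; t₂g³ eg⁰, CFSE = -1.2Δₒ.
So Y has the larger |CFSE|.

Y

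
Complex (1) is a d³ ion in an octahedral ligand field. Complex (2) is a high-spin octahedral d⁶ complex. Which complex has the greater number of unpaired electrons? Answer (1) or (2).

(2)

(1): For octahedral d³ the high- and low-spin configurations coincide; t2g^3 e_g^0 → 3 unpaired.
(2): t₂g⁴ eg² → 4 unpaired.
So (2) has more unpaired electrons.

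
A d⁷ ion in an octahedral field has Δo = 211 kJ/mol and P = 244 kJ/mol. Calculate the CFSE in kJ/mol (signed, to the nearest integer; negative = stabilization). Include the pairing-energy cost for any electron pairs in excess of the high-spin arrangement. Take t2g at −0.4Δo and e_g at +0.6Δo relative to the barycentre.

With Δo < P the complex is high-spin.
That gives t2g^5 e_g^2.
Orbital CFSE = -0.8Δo = -0.8 × 211 = -169 kJ/mol.
High-spin has no excess pairs, so no pairing correction applies.

-169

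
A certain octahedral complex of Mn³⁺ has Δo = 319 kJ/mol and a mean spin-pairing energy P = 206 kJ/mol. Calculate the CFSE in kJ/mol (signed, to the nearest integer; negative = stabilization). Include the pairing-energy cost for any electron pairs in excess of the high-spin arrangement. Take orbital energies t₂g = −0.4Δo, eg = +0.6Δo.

Group 7 minus oxidation state +3 gives a d⁴ configuration for Mn³⁺.
Here Δo > P (319 > 206), so the low-spin state is favoured.
Configuration: t₂g⁴ eg⁰.
Orbital CFSE = -1.6Δo = -1.6 × 319 = -510 kJ/mol.
Excess pairs vs high-spin: 1 − 0 = 1; pairing cost = +206 kJ/mol.
Net CFSE = -510 + 206 = -304 kJ/mol.

-304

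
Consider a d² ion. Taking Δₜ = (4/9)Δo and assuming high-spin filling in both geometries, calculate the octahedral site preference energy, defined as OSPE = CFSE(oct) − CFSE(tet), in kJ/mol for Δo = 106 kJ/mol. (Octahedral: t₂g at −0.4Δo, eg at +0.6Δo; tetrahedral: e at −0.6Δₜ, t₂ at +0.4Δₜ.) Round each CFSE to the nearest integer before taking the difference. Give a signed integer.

-28

Octahedral high-spin t2g^2 e_g^0: CFSE = -0.8 × 106 = -85 kJ/mol.
Tetrahedral e^2 t2^0 gives -1.2Δₜ = -1.2 × (4/9) × 106 = -57 kJ/mol.
OSPE = CFSE(oct) − CFSE(tet) = -85 − (-57) = -28 kJ/mol.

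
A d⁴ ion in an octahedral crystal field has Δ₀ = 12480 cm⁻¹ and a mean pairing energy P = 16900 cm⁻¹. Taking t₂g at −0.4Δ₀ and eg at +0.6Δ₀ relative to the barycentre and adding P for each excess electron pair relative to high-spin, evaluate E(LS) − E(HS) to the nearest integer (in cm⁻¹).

4420

High-spin d⁴ fills as t₂g³ eg¹ with CFSE 3(−0.4) + 1(+0.6) = -0.6Δ₀ = -7488 cm⁻¹.
Low-spin: t₂g⁴ eg⁰, orbital CFSE = -1.6Δ₀ = -19968 cm⁻¹; plus 1 excess pair × P = +16900 cm⁻¹; total -3068 cm⁻¹.
E(LS) − E(HS) = -3068 − (-7488) = 4420 cm⁻¹.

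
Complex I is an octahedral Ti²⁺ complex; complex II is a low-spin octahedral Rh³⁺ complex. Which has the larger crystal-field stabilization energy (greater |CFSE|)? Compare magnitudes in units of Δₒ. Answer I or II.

II

I: Group 4 minus oxidation state +2 gives a d² configuration for Ti²⁺; t2g^2 e_g^0, CFSE = -0.8Δₒ.
II: Rh³⁺: group 9, so d-count = 9 − 3 = 6; t2g^6 e_g^0, CFSE = -2.4Δₒ.
So II has the larger |CFSE|.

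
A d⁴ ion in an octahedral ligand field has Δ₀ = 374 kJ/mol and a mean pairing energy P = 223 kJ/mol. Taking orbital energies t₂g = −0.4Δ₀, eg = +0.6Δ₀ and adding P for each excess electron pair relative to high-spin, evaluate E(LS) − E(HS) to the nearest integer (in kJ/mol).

-151

In the high-spin limit (t₂g³ eg¹) the orbital term is -0.6Δ₀ = -224 kJ/mol, with no excess pairing.
For low-spin the configuration is t₂g⁴ eg⁰: orbital energy -1.6 × 374 = -598 kJ/mol, and 1 additional pair relative to high-spin adds 223 kJ/mol, giving -375 kJ/mol.
E(LS) − E(HS) = -375 − (-224) = -151 kJ/mol.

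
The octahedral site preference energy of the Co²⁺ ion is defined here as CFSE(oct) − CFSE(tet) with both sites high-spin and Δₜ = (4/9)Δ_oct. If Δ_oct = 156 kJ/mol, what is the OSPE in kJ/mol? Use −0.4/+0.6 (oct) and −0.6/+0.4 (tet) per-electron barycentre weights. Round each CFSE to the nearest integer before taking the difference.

Co is in group 9, so Co²⁺ is d⁷ (9 − 2 = 7).
In an octahedral site d⁷ (HS) is t₂g⁵ eg², giving CFSE(oct) = -0.8Δ_oct = -125 kJ/mol.
Tetrahedral e⁴ t₂³ gives -1.2Δₜ = -1.2 × (4/9) × 156 = -83 kJ/mol.
OSPE = -125 − (-83) = -42 kJ/mol.

-42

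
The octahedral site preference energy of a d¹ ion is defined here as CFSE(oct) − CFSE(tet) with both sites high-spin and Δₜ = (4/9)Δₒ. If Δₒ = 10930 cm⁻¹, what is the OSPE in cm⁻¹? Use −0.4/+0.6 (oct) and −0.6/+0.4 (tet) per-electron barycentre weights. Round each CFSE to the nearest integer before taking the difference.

Octahedral (high-spin): t₂g¹ eg⁰, CFSE = 1(−0.4) + 0(+0.6) = -0.4Δₒ = -0.4 × 10930 = -4372 cm⁻¹.
In a tetrahedral site the filling is e¹ t₂⁰: CFSE(tet) = -0.6Δₜ = -0.6 × (4/9)(10930) = -2915 cm⁻¹.
OSPE = CFSE(oct) − CFSE(tet) = -4372 − (-2915) = -1457 cm⁻¹.

-1457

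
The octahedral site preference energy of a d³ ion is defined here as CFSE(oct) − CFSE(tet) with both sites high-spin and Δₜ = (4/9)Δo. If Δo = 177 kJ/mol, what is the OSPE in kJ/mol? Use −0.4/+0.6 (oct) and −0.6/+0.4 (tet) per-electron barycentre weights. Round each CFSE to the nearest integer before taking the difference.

In an octahedral site d³ (HS) is t₂g³ eg⁰, giving CFSE(oct) = -1.2Δo = -212 kJ/mol.
Tetrahedral e² t₂¹ gives -0.8Δₜ = -0.8 × (4/9) × 177 = -63 kJ/mol.
Subtracting, OSPE = -212 − (-63) = -149 kJ/mol.

-149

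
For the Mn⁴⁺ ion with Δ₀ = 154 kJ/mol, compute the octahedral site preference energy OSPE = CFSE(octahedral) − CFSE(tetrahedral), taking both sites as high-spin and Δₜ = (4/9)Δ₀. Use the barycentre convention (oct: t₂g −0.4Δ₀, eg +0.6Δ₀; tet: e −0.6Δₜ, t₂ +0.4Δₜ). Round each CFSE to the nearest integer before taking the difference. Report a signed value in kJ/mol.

-130

Mn sits in group 7; removing 4 electrons leaves Mn⁴⁺ with 7 − 4 = 3 d electrons.
In an octahedral site d³ (HS) is t2g^3 e_g^0, giving CFSE(oct) = -1.2Δ₀ = -185 kJ/mol.
Tetrahedral: e^2 t2^1, CFSE = 2(−0.6) + 1(+0.4) = -0.8Δₜ = -0.8 × (4/9) × 154 = -55 kJ/mol.
OSPE = -185 − (-55) = -130 kJ/mol.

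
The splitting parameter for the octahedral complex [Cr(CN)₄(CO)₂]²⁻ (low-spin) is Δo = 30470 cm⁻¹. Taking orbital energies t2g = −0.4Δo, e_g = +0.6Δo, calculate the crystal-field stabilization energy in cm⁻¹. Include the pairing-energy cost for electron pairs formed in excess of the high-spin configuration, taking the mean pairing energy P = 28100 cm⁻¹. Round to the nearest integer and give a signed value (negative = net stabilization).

-20652

Ligand charges: 4×(-1) from CN⁻ and 2×(+0) from CO sum to -4; with overall charge -2, Cr is +2.
Group 6 minus oxidation state +2 gives a d⁴ configuration for Cr²⁺.
Configuration: t2g^4 e_g^0.
The orbital stabilization is -1.6Δo = -1.6 × 30470 = -48752 cm⁻¹.
Relative to high-spin t2g^3 e_g^1 (0 paired), the low-spin configuration has 1 additional pair, contributing +1 × 28100 = +28100 cm⁻¹.
Overall CFSE = -48752 + 28100 = -20652 cm⁻¹.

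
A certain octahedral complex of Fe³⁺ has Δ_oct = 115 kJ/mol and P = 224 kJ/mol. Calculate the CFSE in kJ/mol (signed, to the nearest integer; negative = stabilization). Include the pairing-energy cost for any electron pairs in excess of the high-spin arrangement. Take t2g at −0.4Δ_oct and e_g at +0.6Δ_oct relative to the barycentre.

0

Fe³⁺: group 8, so d-count = 8 − 3 = 5.
Since Δ_oct = 115 kJ/mol < P = 224 kJ/mol, the complex adopts the high-spin configuration.
Configuration: t2g^3 e_g^2.
Orbital CFSE = 0.0Δ_oct = 0.0 × 115 = 0 kJ/mol.
High-spin has no excess pairs, so no pairing correction applies.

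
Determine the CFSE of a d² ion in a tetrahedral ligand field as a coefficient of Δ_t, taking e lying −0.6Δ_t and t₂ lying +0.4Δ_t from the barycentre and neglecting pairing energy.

With tetrahedral geometry the complex is necessarily high-spin.
Configuration: e² t₂⁰.
CFSE = 2(-0.6Δ_t) + 0(0.4Δ_t) = -1.2Δ_t + 0.0Δ_t = -1.2Δ_t.

-1.2 Δ_t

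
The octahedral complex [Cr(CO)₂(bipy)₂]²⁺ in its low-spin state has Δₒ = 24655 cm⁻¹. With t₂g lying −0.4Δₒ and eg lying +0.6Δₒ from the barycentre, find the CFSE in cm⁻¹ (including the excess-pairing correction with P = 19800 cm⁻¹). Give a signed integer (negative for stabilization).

-19648

Ligand charges: 2×(+0) from CO and 2×(+0) from bipy sum to +0; with overall charge +2, Cr is +2.
Group 6 minus oxidation state +2 gives a d⁴ configuration for Cr²⁺.
Configuration: t₂g⁴ eg⁰.
CFSE(orbital) = 4×(-0.4Δₒ) + 0×(0.6Δₒ) = -1.6Δₒ; with Δₒ = 24655 cm⁻¹ that is -39448 cm⁻¹.
High-spin d⁴ would be t₂g³ eg¹ with 0 pairs; low-spin has 1, so 1 excess pair costs +1P = +19800 cm⁻¹.
Overall CFSE = -39448 + 19800 = -19648 cm⁻¹.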